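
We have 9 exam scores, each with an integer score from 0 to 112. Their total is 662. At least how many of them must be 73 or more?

If only k of them are at least 73, the other 9 − k are at most 72, so the total is at most k·112 + (9 − k)·72.
This must reach 662, so k·112 + (9 − k)·72 ≥ 662, giving k ≥ 1.
Exactly 1 works: 1 value at 112 and 8 at 72 total 688; lower one of the high values by 26 (still ≥ 73) to hit 662.

1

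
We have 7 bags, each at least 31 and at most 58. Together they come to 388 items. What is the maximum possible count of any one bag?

To make one bag as large as possible, make the other 6 as small as possible.
The other 6 contribute at least 6 × 31 = 186, leaving at most 388 − 186 = 202.
But each bag is capped at 58, so the maximum is 58.
Achievable: one at 58 and the other 6 totalling 330, which fits since 6 × 31 ≤ 330 ≤ 6 × 58.

58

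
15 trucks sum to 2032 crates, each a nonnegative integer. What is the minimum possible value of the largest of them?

If every one of the 15 were at most 135, the total would be at most 15 × 135 = 2025 < 2032.
Achievable: 7 of them at 136 and 8 at 135 total 2032.

136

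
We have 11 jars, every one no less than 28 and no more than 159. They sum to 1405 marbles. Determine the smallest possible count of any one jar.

28

To make one jar as small as possible, make the other 10 as large as possible.
The other 10 can take up 10 × 159 = 1590 ≥ 1405 − 28, so one jar can sit at its floor of 28.
Achievable: one at 28 and the other 10 totalling 1377, which fits since 10 × 28 ≤ 1377 ≤ 10 × 159.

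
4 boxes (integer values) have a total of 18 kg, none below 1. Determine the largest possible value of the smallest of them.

4

The average is 18/4 < 5, so some value is ≤ 4.
Taking 2 copies of 4 and 2 copies of 5 gives exactly 18, so 4 is attained.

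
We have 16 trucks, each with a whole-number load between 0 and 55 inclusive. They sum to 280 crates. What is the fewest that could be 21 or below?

4

Each value above 21 is at least 22, contributing at least 22 − 0 = 22 above the floor 0.
The sum exceeds the floor total 0 by 280, so at most ⌊280/22⌋ = 12 exceed 21, and at least 4 are ≤ 21.
Exactly 4 works: 4 values at 0 and 12 at 22 total 264; raise one of the low values by 16 (still ≤ 21) to hit 280.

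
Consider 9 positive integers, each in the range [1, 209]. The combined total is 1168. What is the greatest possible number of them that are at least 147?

7

If k of the values are ≥ 147, the total is ≥ 147k + 1(9 − k).
Setting 147k + 1(9 − k) ≤ 1168 gives 146k ≤ 1159, so k ≤ 7.
k = 7 is achieved by 7 values at 147 and 2 at 1, total 1031; add 137 to one value (staying below 147) to reach 1168.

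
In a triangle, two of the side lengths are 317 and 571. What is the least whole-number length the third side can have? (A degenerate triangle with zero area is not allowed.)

The third side must exceed |317 − 571| = 254.
The smallest integer above 254 is 255.

255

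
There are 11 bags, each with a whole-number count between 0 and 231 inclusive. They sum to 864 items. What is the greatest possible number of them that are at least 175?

If k of the values are ≥ 175, the total is ≥ 175k + 0(11 − k).
Setting 175k + 0(11 − k) ≤ 864 gives 175k ≤ 864, so k ≤ 4.
k = 4 is achieved by 4 values at 175 and 7 at 0, total 700; add 164 to one value (staying below 175) to reach 864.

4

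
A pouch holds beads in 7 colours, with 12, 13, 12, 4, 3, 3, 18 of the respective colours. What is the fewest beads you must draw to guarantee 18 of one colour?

In the worst case you take as many as possible of each colour without reaching 18: 12 + 13 + 12 + 4 + 3 + 3 + 17 = 64.
The next one must give 18 of some colour, so 64 + 1 = 65.

65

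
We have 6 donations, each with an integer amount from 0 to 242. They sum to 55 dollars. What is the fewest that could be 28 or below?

Each value above 28 is at least 29, contributing at least 29 − 0 = 29 above the floor 0.
The sum exceeds the floor total 0 by 55, so at most ⌊55/29⌋ = 1 exceed 28, and at least 5 are ≤ 28.
Exactly 5 works: 5 values at 0 and 1 at 29 total 29; raise one of the low values by 26 (still ≤ 28) to hit 55.

5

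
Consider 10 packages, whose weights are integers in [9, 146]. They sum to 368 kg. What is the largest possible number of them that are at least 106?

2

With k values at 106 or above and the rest at least 9, the sum is at least 90 + 97k.
Since the sum is 368, we need 97k ≤ 278, i.e. k ≤ 2.
k = 2 is achieved by 2 values at 106 and 8 at 9, total 284; add 84 to one value (staying below 106) to reach 368.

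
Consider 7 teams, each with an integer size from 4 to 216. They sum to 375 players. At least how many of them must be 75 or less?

Let j be the number exceeding 75. Then the total is ≥ 76·j + 4·(7 − j) = 28 + 72j.
So 72j ≤ 347 and j ≤ 4; hence at least 7 − 4 = 3 are ≤ 75.
Exactly 3 works: 3 values at 4 and 4 at 76 total 316; raise one of the low values by 59 (still ≤ 75) to hit 375.

3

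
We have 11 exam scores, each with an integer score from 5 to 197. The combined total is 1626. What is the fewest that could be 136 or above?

Each value short of 136 is at most 135, costing at least 197 − 135 = 62 against the maximum total of 2167.
We can afford to lose at most 2167 − 1626 = 541, so at most ⌊541/62⌋ = 8 fall short, and at least 3 are ≥ 136.
Exactly 3 works: 3 values at 197 and 8 at 135 total 1671; lower one of the high values by 45 (still ≥ 136) to hit 1626.

3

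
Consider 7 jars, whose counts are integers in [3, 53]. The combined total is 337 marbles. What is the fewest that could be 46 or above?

3

If only k of them are at least 46, the other 7 − k are at most 45, so the total is at most k·53 + (7 − k)·45.
This must reach 337, so k·53 + (7 − k)·45 ≥ 337, giving k ≥ 3.
Exactly 3 works: 3 values at 53 and 4 at 45 total 339; lower one of the high values by 2 (still ≥ 46) to hit 337.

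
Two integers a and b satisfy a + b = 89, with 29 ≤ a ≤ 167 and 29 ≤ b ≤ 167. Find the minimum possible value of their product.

Since a + b is fixed, pushing one of them to its bound minimizes the product.
At the endpoint a = 29, b = 89 − 29 = 60, so ab = 29 × 60 = 1740.

1740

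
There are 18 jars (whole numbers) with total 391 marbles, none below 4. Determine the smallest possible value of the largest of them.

22

The average is 391/18 > 21, so not all 18 can be 21 or less; the largest is ≥ 22.
Achievable: 13 of them at 22 and 5 at 21 total 391.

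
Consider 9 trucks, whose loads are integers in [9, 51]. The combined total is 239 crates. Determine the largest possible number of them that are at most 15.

Each value at 15 or below falls at least 51 − 15 = 36 short of the ceiling 51.
The ceiling total is 9 × 51 = 459, and we need 239, so at most ⌊(459 − 239)/36⌋ = 6 can be that low.
k = 6 is achieved by 6 values at 15 and 3 at 51, total 243; lower one of the 51's by 4 (still > 15) to reach 239.

6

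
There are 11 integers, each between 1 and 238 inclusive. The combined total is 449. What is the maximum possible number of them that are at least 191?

2

If k of the values are ≥ 191, the total is ≥ 191k + 1(11 − k).
Setting 191k + 1(11 − k) ≤ 449 gives 190k ≤ 438, so k ≤ 2.
k = 2 is achieved by 2 values at 191 and 9 at 1, total 391; add 58 to one value (staying below 191) to reach 449.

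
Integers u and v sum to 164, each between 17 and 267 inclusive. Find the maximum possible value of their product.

For a fixed sum, the product uv is largest when u and v are as close as possible.
Taking u = 82 and v = 82 (both in [17, 267]) gives uv = 6724.

6724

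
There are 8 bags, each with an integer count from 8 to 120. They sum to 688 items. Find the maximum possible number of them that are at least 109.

Suppose k of them are at least 109. Those contribute at least 109 each and the other 8 − k at least 8 each.
So the total is at least 109k + 8(8 − k) = 64 + 101k. This must be ≤ 688, giving k ≤ 6.
k = 6 is achieved by 6 values at 109 and 2 at 8, total 670; add 18 to one value (staying below 109) to reach 688.

6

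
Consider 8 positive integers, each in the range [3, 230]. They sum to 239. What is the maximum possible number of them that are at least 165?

1

Suppose k of them are at least 165. Those contribute at least 165 each and the other 8 − k at least 3 each.
So the total is at least 165k + 3(8 − k) = 24 + 162k. This must be ≤ 239, giving k ≤ 1.
k = 1 is achieved by 1 value at 165 and 7 at 3, total 186; add 53 to one value (staying below 165) to reach 239.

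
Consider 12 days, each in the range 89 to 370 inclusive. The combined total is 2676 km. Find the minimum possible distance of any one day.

Minimizing one value means maximizing the remaining 11.
The other 11 can take up 11 × 370 = 4070 ≥ 2676 − 89, so one day can sit at its floor of 89.
Achievable: one at 89 and the other 11 totalling 2587, which fits since 11 × 89 ≤ 2587 ≤ 11 × 370.

89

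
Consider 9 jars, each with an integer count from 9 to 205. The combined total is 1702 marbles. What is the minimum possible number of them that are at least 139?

If only k of them are at least 139, the other 9 − k are at most 138, so the total is at most k·205 + (9 − k)·138.
This must reach 1702, so k·205 + (9 − k)·138 ≥ 1702, giving k ≥ 7.
Exactly 7 works: 7 values at 205 and 2 at 138 total 1711; lower one of the high values by 9 (still ≥ 139) to hit 1702.

7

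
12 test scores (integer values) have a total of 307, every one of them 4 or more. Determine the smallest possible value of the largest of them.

The 12 values sum to 307, so their maximum is at least ⌈307/12⌉ = 26.
Achievable: 7 of them at 26 and 5 at 25 total 307.

26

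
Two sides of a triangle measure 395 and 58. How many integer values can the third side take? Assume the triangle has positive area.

The triangle inequality gives |395 − 58| < c < 395 + 58, i.e. 337 < c < 453.
So c can be any integer from 338 to 452: 115 values.

115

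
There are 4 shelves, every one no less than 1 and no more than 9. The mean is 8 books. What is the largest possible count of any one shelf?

To make one shelf as large as possible, make the other 3 as small as possible.
The total is 4 × 8 = 32.
The other 3 contribute at least 3 × 1 = 3, leaving at most 32 − 3 = 29.
But each shelf is capped at 9, so the maximum is 9.
Achievable: one at 9 and the other 3 totalling 23, which fits since 3 × 1 ≤ 23 ≤ 3 × 9.

9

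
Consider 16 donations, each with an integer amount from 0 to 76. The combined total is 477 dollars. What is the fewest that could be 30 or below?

1

Each value above 30 is at least 31, contributing at least 31 − 0 = 31 above the floor 0.
The sum exceeds the floor total 0 by 477, so at most ⌊477/31⌋ = 15 exceed 30, and at least 1 are ≤ 30.
Exactly 1 works: 1 value at 0 and 15 at 31 total 465; raise one of the low values by 12 (still ≤ 30) to hit 477.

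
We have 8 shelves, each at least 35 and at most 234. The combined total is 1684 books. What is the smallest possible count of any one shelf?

46

Minimizing one value means maximizing the remaining 7.
The other 7 contribute at most 7 × 234 = 1638, leaving at least 1684 − 1638 = 46.
Since 46 ≥ 35, this is achievable: one at 46 and 7 at 234.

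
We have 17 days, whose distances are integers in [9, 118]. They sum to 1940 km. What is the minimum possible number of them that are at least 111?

If only k of them are at least 111, the other 17 − k are at most 110, so the total is at most k·118 + (17 − k)·110.
This must reach 1940, so k·118 + (17 − k)·110 ≥ 1940, giving k ≥ 9.
Exactly 9 works: 9 values at 118 and 8 at 110 total 1942; lower one of the high values by 2 (still ≥ 111) to hit 1940.

9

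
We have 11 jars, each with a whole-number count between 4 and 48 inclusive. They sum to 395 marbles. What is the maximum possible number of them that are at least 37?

Suppose k of them are at least 37. Those contribute at least 37 each and the other 11 − k at least 4 each.
So the total is at least 37k + 4(11 − k) = 44 + 33k. This must be ≤ 395, giving k ≤ 10.
k = 10 is achieved by 10 values at 37 and 1 at 4, total 374; add 21 to one value (staying below 37) to reach 395.

10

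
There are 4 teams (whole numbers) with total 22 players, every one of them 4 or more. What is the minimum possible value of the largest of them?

6

The average is 22/4 > 5, so not all 4 can be 5 or less; the largest is ≥ 6.
Equality holds with 2 values of 6 and 2 values of 5.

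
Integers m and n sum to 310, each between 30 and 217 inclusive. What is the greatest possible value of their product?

24025

mn = m(310 − m) is maximized when m is as near 310/2 as the bounds allow.
Taking m = 155 and n = 155 (both in [30, 217]) gives mn = 24025.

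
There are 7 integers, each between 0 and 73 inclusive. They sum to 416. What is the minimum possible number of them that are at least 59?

1

Each value short of 59 is at most 58, costing at least 73 − 58 = 15 against the maximum total of 511.
We can afford to lose at most 511 − 416 = 95, so at most ⌊95/15⌋ = 6 fall short, and at least 1 are ≥ 59.
Exactly 1 works: 1 value at 73 and 6 at 58 total 421; lower one of the high values by 5 (still ≥ 59) to hit 416.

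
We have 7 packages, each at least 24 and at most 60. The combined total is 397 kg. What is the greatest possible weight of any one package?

To make one package as large as possible, make the other 6 as small as possible.
The other 6 contribute at least 6 × 24 = 144, leaving at most 397 − 144 = 253.
But each package is capped at 60, so the maximum is 60.
Achievable: one at 60 and the other 6 totalling 337, which fits since 6 × 24 ≤ 337 ≤ 6 × 60.

60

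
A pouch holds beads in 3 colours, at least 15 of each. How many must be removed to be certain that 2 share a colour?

4

In the worst case you draw 1 of each of the 3 colours: 3 × 1 = 3.
One more forces 2 of some colour, so 3 + 1 = 4.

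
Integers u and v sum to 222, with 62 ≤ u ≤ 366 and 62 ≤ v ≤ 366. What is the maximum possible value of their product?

12321

uv = u(222 − u) is maximized when u is as near 222/2 as the bounds allow.
Taking u = 111 and v = 111 (both in [62, 366]) gives uv = 12321.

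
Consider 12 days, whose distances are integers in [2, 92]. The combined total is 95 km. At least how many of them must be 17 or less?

If only k of them are at most 17, the other 12 − k are at least 18, so the total is at least (12 − k)·18 + k·2.
This is ≤ 95, so (12 − k)·18 + 2k ≤ 95, which gives k ≥ 8.
Exactly 8 works: 8 values at 2 and 4 at 18 total 88; raise one of the low values by 7 (still ≤ 17) to hit 95.

8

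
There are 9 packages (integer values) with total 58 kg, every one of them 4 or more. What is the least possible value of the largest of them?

7

The 9 values sum to 58, so their maximum is at least ⌈58/9⌉ = 7.
Achievable: 4 of them at 7 and 5 at 6 total 58.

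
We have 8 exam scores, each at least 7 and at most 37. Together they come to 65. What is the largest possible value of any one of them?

16

Maximizing one value means minimizing the remaining 7.
The other 7 contribute at least 7 × 7 = 49, leaving at most 65 − 49 = 16.
Since 16 ≤ 37, this is achievable: one at 16 and 7 at 7.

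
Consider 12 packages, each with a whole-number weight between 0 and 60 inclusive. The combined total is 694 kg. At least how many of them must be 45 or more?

11

If only k of them are at least 45, the other 12 − k are at most 44, so the total is at most k·60 + (12 − k)·44.
This must reach 694, so k·60 + (12 − k)·44 ≥ 694, giving k ≥ 11.
Exactly 11 works: 11 values at 60 and 1 at 44 total 704; lower one of the high values by 10 (still ≥ 45) to hit 694.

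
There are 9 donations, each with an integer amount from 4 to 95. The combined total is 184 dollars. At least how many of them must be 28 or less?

Let j be the number exceeding 28. Then the total is ≥ 29·j + 4·(9 − j) = 36 + 25j.
So 25j ≤ 148 and j ≤ 5; hence at least 9 − 5 = 4 are ≤ 28.
Exactly 4 works: 4 values at 4 and 5 at 29 total 161; raise one of the low values by 23 (still ≤ 28) to hit 184.

4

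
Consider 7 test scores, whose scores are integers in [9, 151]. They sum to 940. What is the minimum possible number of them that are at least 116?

If only k of them are at least 116, the other 7 − k are at most 115, so the total is at most k·151 + (7 − k)·115.
This must reach 940, so k·151 + (7 − k)·115 ≥ 940, giving k ≥ 4.
Exactly 4 works: 4 values at 151 and 3 at 115 total 949; lower one of the high values by 9 (still ≥ 116) to hit 940.

4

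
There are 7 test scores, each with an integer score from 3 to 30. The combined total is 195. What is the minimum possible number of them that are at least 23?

Each value short of 23 is at most 22, costing at least 30 − 22 = 8 against the maximum total of 210.
We can afford to lose at most 210 − 195 = 15, so at most ⌊15/8⌋ = 1 fall short, and at least 6 are ≥ 23.
Exactly 6 works: 6 values at 30 and 1 at 22 total 202; lower one of the high values by 7 (still ≥ 23) to hit 195.

6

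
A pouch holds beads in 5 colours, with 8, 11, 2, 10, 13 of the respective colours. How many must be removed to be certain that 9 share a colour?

In the worst case you take as many as possible of each colour without reaching 9: 8 + 8 + 2 + 8 + 8 = 34.
The next one must give 9 of some colour, so 34 + 1 = 35.

35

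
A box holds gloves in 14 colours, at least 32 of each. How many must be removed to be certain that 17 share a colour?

225

In the worst case you draw 16 of each of the 14 colours: 14 × 16 = 224.
One more forces 17 of some colour, so 224 + 1 = 225.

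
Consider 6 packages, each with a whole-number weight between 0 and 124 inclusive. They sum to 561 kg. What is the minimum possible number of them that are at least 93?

Each value short of 93 is at most 92, costing at least 124 − 92 = 32 against the maximum total of 744.
We can afford to lose at most 744 − 561 = 183, so at most ⌊183/32⌋ = 5 fall short, and at least 1 are ≥ 93.
Exactly 1 works: 1 value at 124 and 5 at 92 total 584; lower one of the high values by 23 (still ≥ 93) to hit 561.

1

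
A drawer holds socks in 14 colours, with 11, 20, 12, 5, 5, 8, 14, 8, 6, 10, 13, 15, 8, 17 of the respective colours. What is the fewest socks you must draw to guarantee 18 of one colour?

150

In the worst case you take as many as possible of each colour without reaching 18: 11 + 17 + 12 + 5 + 5 + 8 + 14 + 8 + 6 + 10 + 13 + 15 + 8 + 17 = 149.
The next one must give 18 of some colour, so 149 + 1 = 150.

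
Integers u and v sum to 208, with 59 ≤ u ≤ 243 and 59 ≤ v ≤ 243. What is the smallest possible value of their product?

8791

uv = u(208 − u) is concave in u, so over [59, 149] it is minimized at an endpoint.
At the endpoint u = 59, v = 208 − 59 = 149, so uv = 59 × 149 = 8791.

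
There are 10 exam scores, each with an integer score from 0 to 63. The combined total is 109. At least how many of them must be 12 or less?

2

If only k of them are at most 12, the other 10 − k are at least 13, so the total is at least (10 − k)·13 + k·0.
This is ≤ 109, so (10 − k)·13 + 0k ≤ 109, which gives k ≥ 2.
Exactly 2 works: 2 values at 0 and 8 at 13 total 104; raise one of the low values by 5 (still ≤ 12) to hit 109.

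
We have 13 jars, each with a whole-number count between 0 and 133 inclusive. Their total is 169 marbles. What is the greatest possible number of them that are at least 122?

If k of the values are ≥ 122, the total is ≥ 122k + 0(13 − k).
Setting 122k + 0(13 − k) ≤ 169 gives 122k ≤ 169, so k ≤ 1.
k = 1 is achieved by 1 value at 122 and 12 at 0, total 122; add 47 to one value (staying below 122) to reach 169.

1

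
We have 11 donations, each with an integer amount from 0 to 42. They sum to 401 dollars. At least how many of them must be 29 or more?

Each value short of 29 is at most 28, costing at least 42 − 28 = 14 against the maximum total of 462.
We can afford to lose at most 462 − 401 = 61, so at most ⌊61/14⌋ = 4 fall short, and at least 7 are ≥ 29.
Exactly 7 works: 7 values at 42 and 4 at 28 total 406; lower one of the high values by 5 (still ≥ 29) to hit 401.

7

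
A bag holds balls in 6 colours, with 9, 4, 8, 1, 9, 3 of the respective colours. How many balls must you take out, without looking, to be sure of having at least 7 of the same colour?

In the worst case you take as many as possible of each colour without reaching 7: 6 + 4 + 6 + 1 + 6 + 3 = 26.
The next one must give 7 of some colour, so 26 + 1 = 27.

27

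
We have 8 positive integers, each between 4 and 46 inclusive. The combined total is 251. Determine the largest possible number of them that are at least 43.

Suppose k of them are at least 43. Those contribute at least 43 each and the other 8 − k at least 4 each.
So the total is at least 43k + 4(8 − k) = 32 + 39k. This must be ≤ 251, giving k ≤ 5.
k = 5 is achieved by 5 values at 43 and 3 at 4, total 227; add 24 to one value (staying below 43) to reach 251.

5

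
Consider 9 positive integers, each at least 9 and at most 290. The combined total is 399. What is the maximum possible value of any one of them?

290

Maximizing one value means minimizing the remaining 8.
The other 8 contribute at least 8 × 9 = 72, leaving at most 399 − 72 = 327.
But each integer is capped at 290, so the maximum is 290.
Achievable: one at 290 and the other 8 totalling 109, which fits since 8 × 9 ≤ 109 ≤ 8 × 290.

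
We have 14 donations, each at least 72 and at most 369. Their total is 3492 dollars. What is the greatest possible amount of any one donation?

369

Maximizing one value means minimizing the remaining 13.
The other 13 contribute at least 13 × 72 = 936, leaving at most 3492 − 936 = 2556.
But each donation is capped at 369, so the maximum is 369.
Achievable: one at 369 and the other 13 totalling 3123, which fits since 13 × 72 ≤ 3123 ≤ 13 × 369.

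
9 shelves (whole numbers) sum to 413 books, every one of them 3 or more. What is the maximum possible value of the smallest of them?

45

If every one of the 9 were at least 46, the total would be at least 9 × 46 = 414 > 413.
Taking 1 copy of 45 and 8 copies of 46 gives exactly 413, so 45 is attained.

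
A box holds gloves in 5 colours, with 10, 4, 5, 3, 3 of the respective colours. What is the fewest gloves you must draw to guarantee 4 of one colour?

In the worst case you take as many as possible of each colour without reaching 4: 3 + 3 + 3 + 3 + 3 = 15.
The next one must give 4 of some colour, so 15 + 1 = 16.

16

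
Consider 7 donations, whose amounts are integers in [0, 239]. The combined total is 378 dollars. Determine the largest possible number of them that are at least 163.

2

Suppose k of them are at least 163. Those contribute at least 163 each and the other 7 − k at least 0 each.
So the total is at least 163k + 0(7 − k) = 0 + 163k. This must be ≤ 378, giving k ≤ 2.
k = 2 is achieved by 2 values at 163 and 5 at 0, total 326; add 52 to one value (staying below 163) to reach 378.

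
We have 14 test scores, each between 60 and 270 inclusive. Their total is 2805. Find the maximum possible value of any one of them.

To make one score as large as possible, make the other 13 as small as possible.
The other 13 contribute at least 13 × 60 = 780, leaving at most 2805 − 780 = 2025.
But each score is capped at 270, so the maximum is 270.
Achievable: one at 270 and the other 13 totalling 2535, which fits since 13 × 60 ≤ 2535 ≤ 13 × 270.

270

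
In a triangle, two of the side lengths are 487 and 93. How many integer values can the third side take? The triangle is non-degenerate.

185

The triangle inequality gives |487 − 93| < c < 487 + 93, i.e. 394 < c < 580.
So c can be any integer from 395 to 579: 185 values.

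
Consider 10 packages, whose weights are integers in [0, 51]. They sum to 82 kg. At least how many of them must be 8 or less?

Let j be the number exceeding 8. Then the total is ≥ 9·j + 0·(10 − j) = 0 + 9j.
So 9j ≤ 82 and j ≤ 9; hence at least 10 − 9 = 1 are ≤ 8.
Exactly 1 works: 1 value at 0 and 9 at 9 total 81; raise one of the low values by 1 (still ≤ 8) to hit 82.

1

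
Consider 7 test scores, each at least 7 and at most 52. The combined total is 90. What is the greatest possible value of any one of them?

48

To make one score as large as possible, make the other 6 as small as possible.
The other 6 contribute at least 6 × 7 = 42, leaving at most 90 − 42 = 48.
Since 48 ≤ 52, this is achievable: one at 48 and 6 at 7.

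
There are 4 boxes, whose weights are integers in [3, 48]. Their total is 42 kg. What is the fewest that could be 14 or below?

2

If only k of them are at most 14, the other 4 − k are at least 15, so the total is at least (4 − k)·15 + k·3.
This is ≤ 42, so (4 − k)·15 + 3k ≤ 42, which gives k ≥ 2.
Exactly 2 works: 2 values at 3 and 2 at 15 total 36; raise one of the low values by 6 (still ≤ 14) to hit 42.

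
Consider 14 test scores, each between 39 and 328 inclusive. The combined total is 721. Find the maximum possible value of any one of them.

Maximizing one value means minimizing the remaining 13.
The other 13 contribute at least 13 × 39 = 507, leaving at most 721 − 507 = 214.
Since 214 ≤ 328, this is achievable: one at 214 and 13 at 39.

214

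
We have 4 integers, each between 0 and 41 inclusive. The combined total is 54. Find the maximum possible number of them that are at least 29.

1

Suppose k of them are at least 29. Those contribute at least 29 each and the other 4 − k at least 0 each.
So the total is at least 29k + 0(4 − k) = 0 + 29k. This must be ≤ 54, giving k ≤ 1.
k = 1 is achieved by 1 value at 29 and 3 at 0, total 29; add 25 to one value (staying below 29) to reach 54.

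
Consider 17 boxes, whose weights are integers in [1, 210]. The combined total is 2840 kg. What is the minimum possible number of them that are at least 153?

Suppose at most 17 − j of them reach 153; then j values are ≤ 152 and the rest ≤ 210.
The total is then ≤ 152·j + 210·(17 − j) = 3570 − 58j. For this to be ≥ 2840 we need j ≤ 12, so at least 17 − 12 = 5 must reach 153.
Exactly 5 works: 5 values at 210 and 12 at 152 total 2874; lower one of the high values by 34 (still ≥ 153) to hit 2840.

5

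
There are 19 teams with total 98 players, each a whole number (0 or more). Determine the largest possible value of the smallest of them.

5

The average is 98/19 < 6, so some value is ≤ 5.
Taking 16 copies of 5 and 3 copies of 6 gives exactly 98, so 5 is attained.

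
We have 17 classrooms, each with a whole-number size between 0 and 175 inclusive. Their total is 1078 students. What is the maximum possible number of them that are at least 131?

8

If k of the values are ≥ 131, the total is ≥ 131k + 0(17 − k).
Setting 131k + 0(17 − k) ≤ 1078 gives 131k ≤ 1078, so k ≤ 8.
k = 8 is achieved by 8 values at 131 and 9 at 0, total 1048; add 30 to one value (staying below 131) to reach 1078.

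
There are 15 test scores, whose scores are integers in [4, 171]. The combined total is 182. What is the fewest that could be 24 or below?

10

Let j be the number exceeding 24. Then the total is ≥ 25·j + 4·(15 − j) = 60 + 21j.
So 21j ≤ 122 and j ≤ 5; hence at least 15 − 5 = 10 are ≤ 24.
Exactly 10 works: 10 values at 4 and 5 at 25 total 165; raise one of the low values by 17 (still ≤ 24) to hit 182.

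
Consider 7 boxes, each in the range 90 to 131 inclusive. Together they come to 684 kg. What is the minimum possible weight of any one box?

To make one box as small as possible, make the other 6 as large as possible.
The other 6 can take up 6 × 131 = 786 ≥ 684 − 90, so one box can sit at its floor of 90.
Achievable: one at 90 and the other 6 totalling 594, which fits since 6 × 90 ≤ 594 ≤ 6 × 131.

90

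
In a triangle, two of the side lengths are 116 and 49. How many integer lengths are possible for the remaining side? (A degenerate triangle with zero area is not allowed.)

97

The triangle inequality gives |116 − 49| < c < 116 + 49, i.e. 67 < c < 165.
So c can be any integer from 68 to 164: 97 values.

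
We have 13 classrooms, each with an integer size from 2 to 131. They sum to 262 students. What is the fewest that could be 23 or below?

Each value above 23 is at least 24, contributing at least 24 − 2 = 22 above the floor 2.
The sum exceeds the floor total 26 by 236, so at most ⌊236/22⌋ = 10 exceed 23, and at least 3 are ≤ 23.
Exactly 3 works: 3 values at 2 and 10 at 24 total 246; raise one of the low values by 16 (still ≤ 23) to hit 262.

3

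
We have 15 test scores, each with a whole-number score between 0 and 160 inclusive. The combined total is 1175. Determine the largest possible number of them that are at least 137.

8

If k of the values are ≥ 137, the total is ≥ 137k + 0(15 − k).
Setting 137k + 0(15 − k) ≤ 1175 gives 137k ≤ 1175, so k ≤ 8.
k = 8 is achieved by 8 values at 137 and 7 at 0, total 1096; add 79 to one value (staying below 137) to reach 1175.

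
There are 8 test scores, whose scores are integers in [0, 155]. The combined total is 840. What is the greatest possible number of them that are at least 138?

Suppose k of them are at least 138. Those contribute at least 138 each and the other 8 − k at least 0 each.
So the total is at least 138k + 0(8 − k) = 0 + 138k. This must be ≤ 840, giving k ≤ 6.
k = 6 is achieved by 6 values at 138 and 2 at 0, total 828; add 12 to one value (staying below 138) to reach 840.

6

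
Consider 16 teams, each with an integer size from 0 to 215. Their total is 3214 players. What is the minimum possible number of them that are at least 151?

13

Each value short of 151 is at most 150, costing at least 215 − 150 = 65 against the maximum total of 3440.
We can afford to lose at most 3440 − 3214 = 226, so at most ⌊226/65⌋ = 3 fall short, and at least 13 are ≥ 151.
Exactly 13 works: 13 values at 215 and 3 at 150 total 3245; lower one of the high values by 31 (still ≥ 151) to hit 3214.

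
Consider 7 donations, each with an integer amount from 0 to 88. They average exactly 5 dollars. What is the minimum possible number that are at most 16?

The total is 7 × 5 = 35.
Let j be the number exceeding 16. Then the total is ≥ 17·j + 0·(7 − j) = 0 + 17j.
So 17j ≤ 35 and j ≤ 2; hence at least 7 − 2 = 5 are ≤ 16.
Exactly 5 works: 5 values at 0 and 2 at 17 total 34; raise one of the low values by 1 (still ≤ 16) to hit 35.

5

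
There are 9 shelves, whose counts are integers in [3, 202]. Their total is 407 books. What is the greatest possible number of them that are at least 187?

2

With k values at 187 or above and the rest at least 3, the sum is at least 27 + 184k.
Since the sum is 407, we need 184k ≤ 380, i.e. k ≤ 2.
k = 2 is achieved by 2 values at 187 and 7 at 3, total 395; add 12 to one value (staying below 187) to reach 407.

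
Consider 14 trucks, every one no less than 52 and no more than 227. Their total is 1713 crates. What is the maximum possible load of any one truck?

Maximizing one value means minimizing the remaining 13.
The other 13 contribute at least 13 × 52 = 676, leaving at most 1713 − 676 = 1037.
But each truck is capped at 227, so the maximum is 227.
Achievable: one at 227 and the other 13 totalling 1486, which fits since 13 × 52 ≤ 1486 ≤ 13 × 227.

227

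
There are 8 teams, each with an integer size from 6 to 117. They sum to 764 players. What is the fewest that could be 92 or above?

2

Suppose at most 8 − j of them reach 92; then j values are ≤ 91 and the rest ≤ 117.
The total is then ≤ 91·j + 117·(8 − j) = 936 − 26j. For this to be ≥ 764 we need j ≤ 6, so at least 8 − 6 = 2 must reach 92.
Exactly 2 works: 2 values at 117 and 6 at 91 total 780; lower one of the high values by 16 (still ≥ 92) to hit 764.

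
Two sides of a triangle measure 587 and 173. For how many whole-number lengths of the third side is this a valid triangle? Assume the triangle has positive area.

The triangle inequality gives |587 − 173| < c < 587 + 173, i.e. 414 < c < 760.
So c can be any integer from 415 to 759: 345 values.

345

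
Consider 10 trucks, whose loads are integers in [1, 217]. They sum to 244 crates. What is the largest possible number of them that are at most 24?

Each value at 24 or below falls at least 217 − 24 = 193 short of the ceiling 217.
The ceiling total is 10 × 217 = 2170, and we need 244, so at most ⌊(2170 − 244)/193⌋ = 9 can be that low.
k = 9 is achieved by 9 values at 24 and 1 at 217, total 433; lower one of the 217's by 189 (still > 24) to reach 244.

9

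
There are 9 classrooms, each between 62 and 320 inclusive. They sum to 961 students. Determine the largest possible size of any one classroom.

To make one classroom as large as possible, make the other 8 as small as possible.
The other 8 contribute at least 8 × 62 = 496, leaving at most 961 − 496 = 465.
But each classroom is capped at 320, so the maximum is 320.
Achievable: one at 320 and the other 8 totalling 641, which fits since 8 × 62 ≤ 641 ≤ 8 × 320.

320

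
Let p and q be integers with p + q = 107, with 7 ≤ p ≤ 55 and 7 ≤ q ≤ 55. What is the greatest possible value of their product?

2862

For a fixed sum, the product pq is largest when p and q are as close as possible.
Taking p = 53 and q = 54 (both in [7, 55]) gives pq = 2862.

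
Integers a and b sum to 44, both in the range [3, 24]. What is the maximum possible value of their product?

484

ab = a(44 − a) is maximized when a is as near 44/2 as the bounds allow.
Taking a = 22 and b = 22 (both in [3, 24]) gives ab = 484.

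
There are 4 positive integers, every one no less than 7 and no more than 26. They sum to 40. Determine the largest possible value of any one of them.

19

To make one integer as large as possible, make the other 3 as small as possible.
The other 3 contribute at least 3 × 7 = 21, leaving at most 40 − 21 = 19.
Since 19 ≤ 26, this is achievable: one at 19 and 3 at 7.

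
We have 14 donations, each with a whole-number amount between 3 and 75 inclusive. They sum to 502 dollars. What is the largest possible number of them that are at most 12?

Suppose k of them are at most 12. Those contribute at most 12 each and the rest at most 75 each.
So the total is at most 12k + 75(14 − k) = 1050 − 63k. This must still be ≥ 502, so k ≤ 8.
k = 8 is achieved by 8 values at 12 and 6 at 75, total 546; lower one of the 75's by 44 (still > 12) to reach 502.

8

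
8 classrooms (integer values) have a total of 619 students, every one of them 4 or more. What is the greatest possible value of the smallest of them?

The average is 619/8 < 78, so some value is ≤ 77.
Equality holds with 5 values of 77 and 3 values of 78.

77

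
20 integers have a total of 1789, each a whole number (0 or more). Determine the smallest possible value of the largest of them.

90

Some value must be at least ⌈1789/20⌉ = 90, since 20 × 89 = 1780 < 1789.
Achievable: 9 of them at 90 and 11 at 89 total 1789.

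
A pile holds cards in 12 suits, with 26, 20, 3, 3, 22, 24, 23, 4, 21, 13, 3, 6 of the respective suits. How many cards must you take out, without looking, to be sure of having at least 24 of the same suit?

In the worst case you take as many as possible of each suit without reaching 24: 23 + 20 + 3 + 3 + 22 + 23 + 23 + 4 + 21 + 13 + 3 + 6 = 164.
The next one must give 24 of some suit, so 164 + 1 = 165.

165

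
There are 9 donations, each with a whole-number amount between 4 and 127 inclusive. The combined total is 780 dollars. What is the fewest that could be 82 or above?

Each value short of 82 is at most 81, costing at least 127 − 81 = 46 against the maximum total of 1143.
We can afford to lose at most 1143 − 780 = 363, so at most ⌊363/46⌋ = 7 fall short, and at least 2 are ≥ 82.
Exactly 2 works: 2 values at 127 and 7 at 81 total 821; lower one of the high values by 41 (still ≥ 82) to hit 780.

2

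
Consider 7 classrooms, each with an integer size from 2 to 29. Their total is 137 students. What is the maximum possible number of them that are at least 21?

Suppose k of them are at least 21. Those contribute at least 21 each and the other 7 − k at least 2 each.
So the total is at least 21k + 2(7 − k) = 14 + 19k. This must be ≤ 137, giving k ≤ 6.
k = 6 is achieved by 6 values at 21 and 1 at 2, total 128; add 9 to one value (staying below 21) to reach 137.

6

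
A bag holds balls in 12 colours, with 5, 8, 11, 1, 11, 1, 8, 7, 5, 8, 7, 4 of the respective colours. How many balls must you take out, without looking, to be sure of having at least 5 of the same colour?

In the worst case you take as many as possible of each colour without reaching 5: 4 + 4 + 4 + 1 + 4 + 1 + 4 + 4 + 4 + 4 + 4 + 4 = 42.
The next one must give 5 of some colour, so 42 + 1 = 43.

43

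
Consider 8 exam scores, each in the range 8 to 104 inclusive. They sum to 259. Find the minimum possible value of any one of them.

To make one score as small as possible, make the other 7 as large as possible.
The other 7 can take up 7 × 104 = 728 ≥ 259 − 8, so one score can sit at its floor of 8.
Achievable: one at 8 and the other 7 totalling 251, which fits since 7 × 8 ≤ 251 ≤ 7 × 104.

8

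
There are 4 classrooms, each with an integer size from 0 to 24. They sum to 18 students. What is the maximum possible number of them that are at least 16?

Suppose k of them are at least 16. Those contribute at least 16 each and the other 4 − k at least 0 each.
So the total is at least 16k + 0(4 − k) = 0 + 16k. This must be ≤ 18, giving k ≤ 1.
k = 1 is achieved by 1 value at 16 and 3 at 0, total 16; add 2 to one value (staying below 16) to reach 18.

1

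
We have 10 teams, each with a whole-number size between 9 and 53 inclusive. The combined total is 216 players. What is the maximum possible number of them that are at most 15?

8

Suppose k of them are at most 15. Those contribute at most 15 each and the rest at most 53 each.
So the total is at most 15k + 53(10 − k) = 530 − 38k. This must still be ≥ 216, so k ≤ 8.
k = 8 is achieved by 8 values at 15 and 2 at 53, total 226; lower one of the 53's by 10 (still > 15) to reach 216.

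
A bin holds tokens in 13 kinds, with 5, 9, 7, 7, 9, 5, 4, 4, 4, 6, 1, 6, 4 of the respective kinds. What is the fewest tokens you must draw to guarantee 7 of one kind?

64

In the worst case you take as many as possible of each kind without reaching 7: 5 + 6 + 6 + 6 + 6 + 5 + 4 + 4 + 4 + 6 + 1 + 6 + 4 = 63.
The next one must give 7 of some kind, so 63 + 1 = 64.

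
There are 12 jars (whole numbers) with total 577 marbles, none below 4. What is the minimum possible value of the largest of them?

The average is 577/12 > 48, so not all 12 can be 48 or less; the largest is ≥ 49.
Equality holds with 1 value of 49 and 11 values of 48.

49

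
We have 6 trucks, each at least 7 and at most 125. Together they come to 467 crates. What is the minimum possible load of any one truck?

Minimizing one value means maximizing the remaining 5.
The other 5 can take up 5 × 125 = 625 ≥ 467 − 7, so one truck can sit at its floor of 7.
Achievable: one at 7 and the other 5 totalling 460, which fits since 5 × 7 ≤ 460 ≤ 5 × 125.

7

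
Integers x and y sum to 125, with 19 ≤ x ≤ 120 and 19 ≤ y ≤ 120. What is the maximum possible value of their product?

For a fixed sum, the product xy is largest when x and y are as close as possible.
Taking x = 62 and y = 63 (both in [19, 120]) gives xy = 3906.

3906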